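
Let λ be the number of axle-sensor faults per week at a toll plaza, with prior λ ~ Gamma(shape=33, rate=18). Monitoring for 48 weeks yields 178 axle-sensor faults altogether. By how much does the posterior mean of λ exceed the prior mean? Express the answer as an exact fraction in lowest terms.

Total count 178 over total exposure 48 weeks.
Posterior: α' = 33 + 178 = 211, β' = 18 + 48 = 66.
Posterior mean = 211/66 = 211/66; prior mean = 33/18 = 11/6. Difference = 211/66 − 11/6 = 15/11.

15/11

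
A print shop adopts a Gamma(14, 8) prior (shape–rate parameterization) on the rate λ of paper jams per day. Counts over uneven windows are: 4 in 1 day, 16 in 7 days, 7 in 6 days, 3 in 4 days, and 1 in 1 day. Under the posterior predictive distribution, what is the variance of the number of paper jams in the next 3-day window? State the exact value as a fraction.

50/9

Total count: 4 + 16 + 7 + 3 + 1 = 31.
Total exposure: 1 + 7 + 6 + 4 + 1 = 19 days.
By Gamma–Poisson conjugacy, the posterior is Gamma(α + Σx, β + Σt) = Gamma(14 + 31, 8 + 19) = Gamma(45, 27).
The posterior predictive for a window of length T is Negative Binomial with variance T·α'·(β'+T)/β'² = 3·45·30/729 = 50/9.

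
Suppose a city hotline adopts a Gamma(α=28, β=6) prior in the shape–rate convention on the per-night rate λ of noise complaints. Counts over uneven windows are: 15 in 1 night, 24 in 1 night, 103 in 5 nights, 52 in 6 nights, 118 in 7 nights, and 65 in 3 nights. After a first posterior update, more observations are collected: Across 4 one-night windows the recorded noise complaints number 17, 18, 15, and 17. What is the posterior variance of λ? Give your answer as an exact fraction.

472/1089

Total count: 15 + 24 + 103 + 52 + 118 + 65 = 377.
Total exposure: 1 + 1 + 5 + 6 + 7 + 3 = 23 nights.
After the first batch: Gamma(28 + 377, 6 + 23) = Gamma(405, 29).
Total count: 17 + 18 + 15 + 17 = 67.
Total exposure: 4 nights.
After the second batch: Gamma(405 + 67, 29 + 4) = Gamma(472, 33).
Posterior variance = α'/β'² = 472/1089.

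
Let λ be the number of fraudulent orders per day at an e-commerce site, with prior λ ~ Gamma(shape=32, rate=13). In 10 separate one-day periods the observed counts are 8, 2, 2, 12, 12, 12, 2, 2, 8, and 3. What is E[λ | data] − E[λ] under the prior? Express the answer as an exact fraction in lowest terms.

499/299

Total count: 8 + 2 + 2 + 12 + 12 + 12 + 2 + 2 + 8 + 3 = 63.
Total exposure: 10 days.
The Gamma prior is conjugate for the Poisson rate, so λ | data ~ Gamma(32+63, 13+10) = Gamma(95, 23).
Posterior mean = 95/23 = 95/23; prior mean = 32/13 = 32/13. Difference = 95/23 − 32/13 = 499/299.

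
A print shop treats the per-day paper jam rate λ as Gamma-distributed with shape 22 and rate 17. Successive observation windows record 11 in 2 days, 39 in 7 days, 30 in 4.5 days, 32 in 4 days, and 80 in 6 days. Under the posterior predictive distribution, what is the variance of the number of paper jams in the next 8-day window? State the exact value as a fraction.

Total count: 11 + 39 + 30 + 32 + 80 = 192.
Total exposure: 2 + 7 + 4.5 + 4 + 6 = 23.5 days.
Conjugate update: add total count to the shape and total exposure to the rate, giving Gamma(214, 81/2).
The posterior predictive for a window of length T is Negative Binomial with variance T·α'·(β'+T)/β'² = 8·214·(97/2)/(6561/4) = 332128/6561.

332128/6561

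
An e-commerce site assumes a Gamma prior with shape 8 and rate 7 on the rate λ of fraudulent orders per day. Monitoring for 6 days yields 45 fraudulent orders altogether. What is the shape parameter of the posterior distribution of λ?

Total count 45 over total exposure 6 days.
The Gamma prior is conjugate for the Poisson rate, so λ | data ~ Gamma(8+45, 7+6) = Gamma(53, 13).

53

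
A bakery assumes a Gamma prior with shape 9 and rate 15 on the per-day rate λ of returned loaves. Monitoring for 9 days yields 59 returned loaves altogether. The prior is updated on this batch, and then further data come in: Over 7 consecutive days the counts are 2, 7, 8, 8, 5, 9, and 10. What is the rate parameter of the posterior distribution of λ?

31

Total count 59 over total exposure 9 days.
After the first batch: Gamma(9 + 59, 15 + 9) = Gamma(68, 24).
Total count: 2 + 7 + 8 + 8 + 5 + 9 + 10 = 49.
Total exposure: 7 days.
After the second batch: Gamma(68 + 49, 24 + 7) = Gamma(117, 31).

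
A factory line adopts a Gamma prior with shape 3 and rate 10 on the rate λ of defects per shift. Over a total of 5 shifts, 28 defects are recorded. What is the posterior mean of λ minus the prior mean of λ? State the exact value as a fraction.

Total count 28 over total exposure 5 shifts.
Posterior: α' = 3 + 28 = 31, β' = 10 + 5 = 15.
Posterior mean = 31/15 = 31/15; prior mean = 3/10 = 3/10. Difference = 31/15 − 3/10 = 53/30.

53/30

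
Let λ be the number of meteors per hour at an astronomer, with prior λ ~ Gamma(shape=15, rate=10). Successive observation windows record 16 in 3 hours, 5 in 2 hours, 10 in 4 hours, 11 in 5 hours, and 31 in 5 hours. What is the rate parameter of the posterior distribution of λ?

Total count: 16 + 5 + 10 + 11 + 31 = 73.
Total exposure: 3 + 2 + 4 + 5 + 5 = 19 hours.
Posterior: α' = 15 + 73 = 88, β' = 10 + 19 = 29.

29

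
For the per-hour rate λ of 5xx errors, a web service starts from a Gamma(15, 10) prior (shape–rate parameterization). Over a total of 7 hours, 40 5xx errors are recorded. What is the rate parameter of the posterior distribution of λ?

17

Total count 40 over total exposure 7 hours.
Conjugate update: add total count to the shape and total exposure to the rate, giving Gamma(55, 17).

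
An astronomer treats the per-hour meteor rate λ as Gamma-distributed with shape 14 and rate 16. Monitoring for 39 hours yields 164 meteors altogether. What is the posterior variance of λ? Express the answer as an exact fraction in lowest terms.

Total count 164 over total exposure 39 hours.
Posterior: α' = 14 + 164 = 178, β' = 16 + 39 = 55.
Posterior variance = α'/β'² = 178/3025.

178/3025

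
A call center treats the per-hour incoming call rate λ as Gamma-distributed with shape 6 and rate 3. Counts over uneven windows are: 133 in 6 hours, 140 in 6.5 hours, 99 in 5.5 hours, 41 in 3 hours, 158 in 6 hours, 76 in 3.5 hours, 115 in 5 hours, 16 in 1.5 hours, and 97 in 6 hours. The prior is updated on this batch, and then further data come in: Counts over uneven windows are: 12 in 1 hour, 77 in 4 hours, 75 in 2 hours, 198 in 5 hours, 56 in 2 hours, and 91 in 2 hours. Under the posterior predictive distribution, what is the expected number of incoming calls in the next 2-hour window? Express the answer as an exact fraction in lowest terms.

1390/31

Total count: 133 + 140 + 99 + 41 + 158 + 76 + 115 + 16 + 97 = 875.
Total exposure: 6 + 6.5 + 5.5 + 3 + 6 + 3.5 + 5 + 1.5 + 6 = 43 hours.
After the first batch: Gamma(6 + 875, 3 + 43) = Gamma(881, 46).
Total count: 12 + 77 + 75 + 198 + 56 + 91 = 509.
Total exposure: 1 + 4 + 2 + 5 + 2 + 2 = 16 hours.
After the second batch: Gamma(881 + 509, 46 + 16) = Gamma(1390, 62).
Predictive mean over a 2-hour window = T·E[λ|data] = 2·1390/62 = 1390/31.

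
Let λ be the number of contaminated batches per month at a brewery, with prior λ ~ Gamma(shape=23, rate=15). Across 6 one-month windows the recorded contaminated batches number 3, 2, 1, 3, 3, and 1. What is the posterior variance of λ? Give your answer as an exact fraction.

Total count: 3 + 2 + 1 + 3 + 3 + 1 = 13.
Total exposure: 6 months.
By Gamma–Poisson conjugacy, the posterior is Gamma(α + Σx, β + Σt) = Gamma(23 + 13, 15 + 6) = Gamma(36, 21).
Posterior variance = α'/β'² = 36/441 = 4/49.

4/49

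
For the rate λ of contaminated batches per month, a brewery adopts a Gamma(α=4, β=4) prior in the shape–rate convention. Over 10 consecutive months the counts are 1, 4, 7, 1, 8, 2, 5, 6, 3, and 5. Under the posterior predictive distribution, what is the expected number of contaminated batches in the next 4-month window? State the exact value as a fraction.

Total count: 1 + 4 + 7 + 1 + 8 + 2 + 5 + 6 + 3 + 5 = 42.
Total exposure: 10 months.
Gamma(α, β) with Poisson data over total exposure Σt gives posterior Gamma(α+Σx, β+Σt) = Gamma(46, 14).
Predictive mean over a 4-month window = T·E[λ|data] = 4·46/14 = 92/7.

92/7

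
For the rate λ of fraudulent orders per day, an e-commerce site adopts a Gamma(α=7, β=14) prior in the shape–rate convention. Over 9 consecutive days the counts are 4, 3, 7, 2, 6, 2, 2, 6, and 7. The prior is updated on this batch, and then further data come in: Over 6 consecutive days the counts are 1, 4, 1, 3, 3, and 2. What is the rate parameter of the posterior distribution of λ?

Total count: 4 + 3 + 7 + 2 + 6 + 2 + 2 + 6 + 7 = 39.
Total exposure: 9 days.
After the first batch: Gamma(7 + 39, 14 + 9) = Gamma(46, 23).
Total count: 1 + 4 + 1 + 3 + 3 + 2 = 14.
Total exposure: 6 days.
After the second batch: Gamma(46 + 14, 23 + 6) = Gamma(60, 29).

29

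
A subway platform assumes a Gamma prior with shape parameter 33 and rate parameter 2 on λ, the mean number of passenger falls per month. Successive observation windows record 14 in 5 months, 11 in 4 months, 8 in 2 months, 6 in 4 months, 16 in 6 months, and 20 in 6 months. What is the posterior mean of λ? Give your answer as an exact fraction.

108/29

Total count: 14 + 11 + 8 + 6 + 16 + 20 = 75.
Total exposure: 5 + 4 + 2 + 4 + 6 + 6 = 27 months.
Conjugate update: add total count to the shape and total exposure to the rate, giving Gamma(108, 29).
Posterior mean = α'/β' = 108/29.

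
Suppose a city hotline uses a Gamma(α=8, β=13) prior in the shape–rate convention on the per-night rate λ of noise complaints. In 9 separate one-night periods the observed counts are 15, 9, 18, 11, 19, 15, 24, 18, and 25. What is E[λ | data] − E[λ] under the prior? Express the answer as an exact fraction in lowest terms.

965/143

Total count: 15 + 9 + 18 + 11 + 19 + 15 + 24 + 18 + 25 = 154.
Total exposure: 9 nights.
Posterior: α' = 8 + 154 = 162, β' = 13 + 9 = 22.
Posterior mean = 162/22 = 81/11; prior mean = 8/13 = 8/13. Difference = 81/11 − 8/13 = 965/143.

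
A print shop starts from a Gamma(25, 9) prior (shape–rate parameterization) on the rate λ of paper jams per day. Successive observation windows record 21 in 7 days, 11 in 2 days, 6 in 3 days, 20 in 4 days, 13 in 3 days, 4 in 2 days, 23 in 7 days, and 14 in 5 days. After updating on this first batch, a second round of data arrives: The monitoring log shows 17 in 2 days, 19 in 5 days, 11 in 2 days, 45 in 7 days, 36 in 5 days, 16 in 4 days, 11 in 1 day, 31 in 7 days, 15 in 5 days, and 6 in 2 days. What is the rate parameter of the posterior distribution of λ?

Total count: 21 + 11 + 6 + 20 + 13 + 4 + 23 + 14 = 112.
Total exposure: 7 + 2 + 3 + 4 + 3 + 2 + 7 + 5 = 33 days.
After the first batch: Gamma(25 + 112, 9 + 33) = Gamma(137, 42).
Total count: 17 + 19 + 11 + 45 + 36 + 16 + 11 + 31 + 15 + 6 = 207.
Total exposure: 2 + 5 + 2 + 7 + 5 + 4 + 1 + 7 + 5 + 2 = 40 days.
After the second batch: Gamma(137 + 207, 42 + 40) = Gamma(344, 82).

82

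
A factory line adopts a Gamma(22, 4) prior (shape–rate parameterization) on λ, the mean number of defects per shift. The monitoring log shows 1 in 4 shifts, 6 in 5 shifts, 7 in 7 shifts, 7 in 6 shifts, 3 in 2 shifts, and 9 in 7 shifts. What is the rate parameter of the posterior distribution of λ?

Total count: 1 + 6 + 7 + 7 + 3 + 9 = 33.
Total exposure: 4 + 5 + 7 + 6 + 2 + 7 = 31 shifts.
Conjugate update: add total count to the shape and total exposure to the rate, giving Gamma(55, 35).

35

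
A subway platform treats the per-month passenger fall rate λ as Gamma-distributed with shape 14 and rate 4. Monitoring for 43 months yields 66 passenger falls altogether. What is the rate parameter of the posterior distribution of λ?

47

Total count 66 over total exposure 43 months.
Gamma(α, β) with Poisson data over total exposure Σt gives posterior Gamma(α+Σx, β+Σt) = Gamma(80, 47).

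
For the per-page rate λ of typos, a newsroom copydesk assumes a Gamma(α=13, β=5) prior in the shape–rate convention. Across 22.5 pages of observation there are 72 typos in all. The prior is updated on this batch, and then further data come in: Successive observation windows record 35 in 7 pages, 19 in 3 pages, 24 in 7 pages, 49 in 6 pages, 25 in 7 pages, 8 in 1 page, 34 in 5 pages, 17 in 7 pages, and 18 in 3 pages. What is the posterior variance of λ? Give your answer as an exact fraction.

Total count 72 over total exposure 22.5 pages.
After the first batch: Gamma(13 + 72, 5 + 22.5) = Gamma(85, 55/2).
Total count: 35 + 19 + 24 + 49 + 25 + 8 + 34 + 17 + 18 = 229.
Total exposure: 7 + 3 + 7 + 6 + 7 + 1 + 5 + 7 + 3 = 46 pages.
After the second batch: Gamma(85 + 229, 55/2 + 46) = Gamma(314, 147/2).
Posterior variance = α'/β'² = 314/(21609/4) = 1256/21609.

1256/21609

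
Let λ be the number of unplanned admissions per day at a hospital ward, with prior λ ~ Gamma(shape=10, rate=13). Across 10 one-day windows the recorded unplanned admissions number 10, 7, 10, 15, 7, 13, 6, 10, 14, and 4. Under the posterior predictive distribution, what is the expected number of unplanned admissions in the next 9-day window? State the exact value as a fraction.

954/23

Total count: 10 + 7 + 10 + 15 + 7 + 13 + 6 + 10 + 14 + 4 = 96.
Total exposure: 10 days.
By Gamma–Poisson conjugacy, the posterior is Gamma(α + Σx, β + Σt) = Gamma(10 + 96, 13 + 10) = Gamma(106, 23).
Predictive mean over a 9-day window = T·E[λ|data] = 9·106/23 = 954/23.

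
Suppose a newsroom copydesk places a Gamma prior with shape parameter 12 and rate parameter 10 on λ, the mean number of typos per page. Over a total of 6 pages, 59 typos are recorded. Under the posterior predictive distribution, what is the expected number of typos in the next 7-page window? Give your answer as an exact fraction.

497/16

Total count 59 over total exposure 6 pages.
Gamma(α, β) with Poisson data over total exposure Σt gives posterior Gamma(α+Σx, β+Σt) = Gamma(71, 16).
Predictive mean over a 7-page window = T·E[λ|data] = 7·71/16 = 497/16.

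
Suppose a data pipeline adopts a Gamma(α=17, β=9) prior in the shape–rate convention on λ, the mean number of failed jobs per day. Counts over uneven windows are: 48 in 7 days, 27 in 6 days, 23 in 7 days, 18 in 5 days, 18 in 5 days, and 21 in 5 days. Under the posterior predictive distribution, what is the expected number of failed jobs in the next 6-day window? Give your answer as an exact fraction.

Total count: 48 + 27 + 23 + 18 + 18 + 21 = 155.
Total exposure: 7 + 6 + 7 + 5 + 5 + 5 = 35 days.
The Gamma prior is conjugate for the Poisson rate, so λ | data ~ Gamma(17+155, 9+35) = Gamma(172, 44).
Predictive mean over a 6-day window = T·E[λ|data] = 6·172/44 = 258/11.

258/11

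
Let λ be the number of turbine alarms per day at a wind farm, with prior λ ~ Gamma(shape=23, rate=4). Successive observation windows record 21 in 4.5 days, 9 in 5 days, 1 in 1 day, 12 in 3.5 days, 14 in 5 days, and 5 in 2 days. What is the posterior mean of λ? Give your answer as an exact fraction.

Total count: 21 + 9 + 1 + 12 + 14 + 5 = 62.
Total exposure: 4.5 + 5 + 1 + 3.5 + 5 + 2 = 21 days.
Conjugate update: add total count to the shape and total exposure to the rate, giving Gamma(85, 25).
Posterior mean = α'/β' = 85/25 = 17/5.

17/5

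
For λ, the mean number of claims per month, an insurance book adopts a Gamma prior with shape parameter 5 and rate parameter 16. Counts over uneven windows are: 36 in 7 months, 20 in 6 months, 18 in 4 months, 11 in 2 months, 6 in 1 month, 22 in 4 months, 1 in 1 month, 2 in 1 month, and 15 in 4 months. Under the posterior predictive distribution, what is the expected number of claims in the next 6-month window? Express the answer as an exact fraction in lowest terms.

Total count: 36 + 20 + 18 + 11 + 6 + 22 + 1 + 2 + 15 = 131.
Total exposure: 7 + 6 + 4 + 2 + 1 + 4 + 1 + 1 + 4 = 30 months.
By Gamma–Poisson conjugacy, the posterior is Gamma(α + Σx, β + Σt) = Gamma(5 + 131, 16 + 30) = Gamma(136, 46).
Predictive mean over a 6-month window = T·E[λ|data] = 6·136/46 = 408/23.

408/23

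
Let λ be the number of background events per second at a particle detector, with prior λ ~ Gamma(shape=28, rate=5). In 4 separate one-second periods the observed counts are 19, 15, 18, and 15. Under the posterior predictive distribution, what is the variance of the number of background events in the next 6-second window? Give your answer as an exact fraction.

950/9

Total count: 19 + 15 + 18 + 15 = 67.
Total exposure: 4 seconds.
By Gamma–Poisson conjugacy, the posterior is Gamma(α + Σx, β + Σt) = Gamma(28 + 67, 5 + 4) = Gamma(95, 9).
The posterior predictive for a window of length T is Negative Binomial with variance T·α'·(β'+T)/β'² = 6·95·15/81 = 950/9.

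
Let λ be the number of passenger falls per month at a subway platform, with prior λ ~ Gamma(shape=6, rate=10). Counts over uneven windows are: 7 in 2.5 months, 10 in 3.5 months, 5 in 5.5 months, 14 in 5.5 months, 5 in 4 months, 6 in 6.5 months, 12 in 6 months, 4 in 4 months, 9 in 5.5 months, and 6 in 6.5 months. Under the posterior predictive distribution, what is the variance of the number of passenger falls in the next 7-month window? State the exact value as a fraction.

3192/289

Total count: 7 + 10 + 5 + 14 + 5 + 6 + 12 + 4 + 9 + 6 = 78.
Total exposure: 2.5 + 3.5 + 5.5 + 5.5 + 4 + 6.5 + 6 + 4 + 5.5 + 6.5 = 49.5 months.
The Gamma prior is conjugate for the Poisson rate, so λ | data ~ Gamma(6+78, 10+49.5) = Gamma(84, 119/2).
The posterior predictive for a window of length T is Negative Binomial with variance T·α'·(β'+T)/β'² = 7·84·(133/2)/(14161/4) = 3192/289.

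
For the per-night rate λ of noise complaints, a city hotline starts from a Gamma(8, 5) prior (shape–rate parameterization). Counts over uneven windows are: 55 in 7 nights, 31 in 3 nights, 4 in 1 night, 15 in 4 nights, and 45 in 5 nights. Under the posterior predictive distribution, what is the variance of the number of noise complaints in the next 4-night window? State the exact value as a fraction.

18328/625

Total count: 55 + 31 + 4 + 15 + 45 = 150.
Total exposure: 7 + 3 + 1 + 4 + 5 = 20 nights.
Conjugate update: add total count to the shape and total exposure to the rate, giving Gamma(158, 25).
The posterior predictive for a window of length T is Negative Binomial with variance T·α'·(β'+T)/β'² = 4·158·29/625 = 18328/625.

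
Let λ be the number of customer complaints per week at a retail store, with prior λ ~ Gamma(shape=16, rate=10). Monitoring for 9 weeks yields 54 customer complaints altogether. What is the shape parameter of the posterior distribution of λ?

70

Total count 54 over total exposure 9 weeks.
The Gamma prior is conjugate for the Poisson rate, so λ | data ~ Gamma(16+54, 10+9) = Gamma(70, 19).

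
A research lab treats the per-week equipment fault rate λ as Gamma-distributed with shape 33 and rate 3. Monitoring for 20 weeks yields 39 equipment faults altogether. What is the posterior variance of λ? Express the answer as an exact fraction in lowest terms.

Total count 39 over total exposure 20 weeks.
Gamma(α, β) with Poisson data over total exposure Σt gives posterior Gamma(α+Σx, β+Σt) = Gamma(72, 23).
Posterior variance = α'/β'² = 72/529.

72/529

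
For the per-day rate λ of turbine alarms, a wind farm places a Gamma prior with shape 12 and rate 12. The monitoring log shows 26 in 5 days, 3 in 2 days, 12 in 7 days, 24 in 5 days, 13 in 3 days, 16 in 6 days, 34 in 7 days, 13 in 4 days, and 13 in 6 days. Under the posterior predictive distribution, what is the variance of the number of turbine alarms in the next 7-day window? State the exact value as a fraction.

Total count: 26 + 3 + 12 + 24 + 13 + 16 + 34 + 13 + 13 = 154.
Total exposure: 5 + 2 + 7 + 5 + 3 + 6 + 7 + 4 + 6 = 45 days.
The Gamma prior is conjugate for the Poisson rate, so λ | data ~ Gamma(12+154, 12+45) = Gamma(166, 57).
The posterior predictive for a window of length T is Negative Binomial with variance T·α'·(β'+T)/β'² = 7·166·64/3249 = 74368/3249.

74368/3249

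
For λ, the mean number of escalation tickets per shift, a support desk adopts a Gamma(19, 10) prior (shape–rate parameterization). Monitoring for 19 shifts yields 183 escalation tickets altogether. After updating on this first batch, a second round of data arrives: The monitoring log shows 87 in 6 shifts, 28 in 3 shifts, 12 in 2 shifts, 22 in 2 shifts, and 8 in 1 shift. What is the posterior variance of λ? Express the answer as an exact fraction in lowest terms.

359/1849

Total count 183 over total exposure 19 shifts.
After the first batch: Gamma(19 + 183, 10 + 19) = Gamma(202, 29).
Total count: 87 + 28 + 12 + 22 + 8 = 157.
Total exposure: 6 + 3 + 2 + 2 + 1 = 14 shifts.
After the second batch: Gamma(202 + 157, 29 + 14) = Gamma(359, 43).
Posterior variance = α'/β'² = 359/1849.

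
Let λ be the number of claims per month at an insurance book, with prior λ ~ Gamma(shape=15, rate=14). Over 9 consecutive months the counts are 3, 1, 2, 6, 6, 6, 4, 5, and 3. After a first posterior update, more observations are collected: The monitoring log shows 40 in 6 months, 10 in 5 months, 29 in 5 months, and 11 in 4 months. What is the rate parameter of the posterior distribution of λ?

43

Total count: 3 + 1 + 2 + 6 + 6 + 6 + 4 + 5 + 3 = 36.
Total exposure: 9 months.
After the first batch: Gamma(15 + 36, 14 + 9) = Gamma(51, 23).
Total count: 40 + 10 + 29 + 11 = 90.
Total exposure: 6 + 5 + 5 + 4 = 20 months.
After the second batch: Gamma(51 + 90, 23 + 20) = Gamma(141, 43).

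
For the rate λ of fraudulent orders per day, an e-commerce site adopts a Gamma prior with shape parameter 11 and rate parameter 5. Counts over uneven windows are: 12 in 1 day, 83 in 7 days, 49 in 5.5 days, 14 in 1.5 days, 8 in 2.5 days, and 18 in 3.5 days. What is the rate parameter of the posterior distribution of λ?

26

Total count: 12 + 83 + 49 + 14 + 8 + 18 = 184.
Total exposure: 1 + 7 + 5.5 + 1.5 + 2.5 + 3.5 = 21 days.
Posterior: α' = 11 + 184 = 195, β' = 5 + 21 = 26.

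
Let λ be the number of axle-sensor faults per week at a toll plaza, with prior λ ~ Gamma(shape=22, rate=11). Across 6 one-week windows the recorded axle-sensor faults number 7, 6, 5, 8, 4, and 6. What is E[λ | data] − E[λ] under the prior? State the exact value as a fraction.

24/17

Total count: 7 + 6 + 5 + 8 + 4 + 6 = 36.
Total exposure: 6 weeks.
By Gamma–Poisson conjugacy, the posterior is Gamma(α + Σx, β + Σt) = Gamma(22 + 36, 11 + 6) = Gamma(58, 17).
Posterior mean = 58/17 = 58/17; prior mean = 22/11 = 2. Difference = 58/17 − 2 = 24/17.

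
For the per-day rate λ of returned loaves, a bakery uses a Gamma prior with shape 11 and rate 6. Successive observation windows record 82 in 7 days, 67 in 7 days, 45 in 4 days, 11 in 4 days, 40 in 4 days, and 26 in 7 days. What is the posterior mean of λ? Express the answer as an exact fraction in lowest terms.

Total count: 82 + 67 + 45 + 11 + 40 + 26 = 271.
Total exposure: 7 + 7 + 4 + 4 + 4 + 7 = 33 days.
Posterior: α' = 11 + 271 = 282, β' = 6 + 33 = 39.
Posterior mean = α'/β' = 282/39 = 94/13.

94/13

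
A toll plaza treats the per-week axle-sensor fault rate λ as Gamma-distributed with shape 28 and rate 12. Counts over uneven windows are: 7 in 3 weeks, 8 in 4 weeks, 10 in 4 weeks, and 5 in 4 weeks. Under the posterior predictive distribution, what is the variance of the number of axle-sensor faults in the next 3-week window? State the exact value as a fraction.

Total count: 7 + 8 + 10 + 5 = 30.
Total exposure: 3 + 4 + 4 + 4 = 15 weeks.
Posterior: α' = 28 + 30 = 58, β' = 12 + 15 = 27.
The posterior predictive for a window of length T is Negative Binomial with variance T·α'·(β'+T)/β'² = 3·58·30/729 = 580/81.

580/81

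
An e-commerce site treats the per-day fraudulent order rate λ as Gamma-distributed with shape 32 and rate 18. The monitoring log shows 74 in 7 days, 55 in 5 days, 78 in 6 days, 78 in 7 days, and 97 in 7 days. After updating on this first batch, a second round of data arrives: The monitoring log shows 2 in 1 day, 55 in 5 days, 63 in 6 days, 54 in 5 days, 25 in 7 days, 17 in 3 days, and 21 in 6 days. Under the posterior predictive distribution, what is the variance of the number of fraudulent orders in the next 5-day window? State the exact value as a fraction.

286440/6889

Total count: 74 + 55 + 78 + 78 + 97 = 382.
Total exposure: 7 + 5 + 6 + 7 + 7 = 32 days.
After the first batch: Gamma(32 + 382, 18 + 32) = Gamma(414, 50).
Total count: 2 + 55 + 63 + 54 + 25 + 17 + 21 = 237.
Total exposure: 1 + 5 + 6 + 5 + 7 + 3 + 6 = 33 days.
After the second batch: Gamma(414 + 237, 50 + 33) = Gamma(651, 83).
The posterior predictive for a window of length T is Negative Binomial with variance T·α'·(β'+T)/β'² = 5·651·88/6889 = 286440/6889.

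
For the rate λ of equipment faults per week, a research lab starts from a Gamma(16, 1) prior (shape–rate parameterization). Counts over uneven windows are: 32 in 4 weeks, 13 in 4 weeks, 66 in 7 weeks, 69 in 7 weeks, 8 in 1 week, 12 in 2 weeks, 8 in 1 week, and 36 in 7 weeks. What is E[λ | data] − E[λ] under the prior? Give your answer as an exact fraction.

Total count: 32 + 13 + 66 + 69 + 8 + 12 + 8 + 36 = 244.
Total exposure: 4 + 4 + 7 + 7 + 1 + 2 + 1 + 7 = 33 weeks.
The Gamma prior is conjugate for the Poisson rate, so λ | data ~ Gamma(16+244, 1+33) = Gamma(260, 34).
Posterior mean = 260/34 = 130/17; prior mean = 16/1 = 16. Difference = 130/17 − 16 = -142/17.

-142/17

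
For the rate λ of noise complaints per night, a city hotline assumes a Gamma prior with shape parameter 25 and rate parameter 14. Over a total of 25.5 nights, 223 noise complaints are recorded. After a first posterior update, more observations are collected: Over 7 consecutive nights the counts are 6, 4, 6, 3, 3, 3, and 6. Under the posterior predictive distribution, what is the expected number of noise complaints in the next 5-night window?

Total count 223 over total exposure 25.5 nights.
After the first batch: Gamma(25 + 223, 14 + 25.5) = Gamma(248, 79/2).
Total count: 6 + 4 + 6 + 3 + 3 + 3 + 6 = 31.
Total exposure: 7 nights.
After the second batch: Gamma(248 + 31, 79/2 + 7) = Gamma(279, 93/2).
Predictive mean over a 5-night window = T·E[λ|data] = 5·279/(93/2) = 30.

30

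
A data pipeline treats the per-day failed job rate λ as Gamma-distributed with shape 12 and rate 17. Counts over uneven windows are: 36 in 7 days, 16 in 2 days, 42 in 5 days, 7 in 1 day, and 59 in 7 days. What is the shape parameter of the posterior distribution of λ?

172

Total count: 36 + 16 + 42 + 7 + 59 = 160.
Total exposure: 7 + 2 + 5 + 1 + 7 = 22 days.
Gamma(α, β) with Poisson data over total exposure Σt gives posterior Gamma(α+Σx, β+Σt) = Gamma(172, 39).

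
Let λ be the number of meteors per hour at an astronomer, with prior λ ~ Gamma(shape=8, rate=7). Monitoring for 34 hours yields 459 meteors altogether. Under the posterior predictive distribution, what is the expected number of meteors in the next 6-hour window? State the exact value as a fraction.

2802/41

Total count 459 over total exposure 34 hours.
By Gamma–Poisson conjugacy, the posterior is Gamma(α + Σx, β + Σt) = Gamma(8 + 459, 7 + 34) = Gamma(467, 41).
Predictive mean over a 6-hour window = T·E[λ|data] = 6·467/41 = 2802/41.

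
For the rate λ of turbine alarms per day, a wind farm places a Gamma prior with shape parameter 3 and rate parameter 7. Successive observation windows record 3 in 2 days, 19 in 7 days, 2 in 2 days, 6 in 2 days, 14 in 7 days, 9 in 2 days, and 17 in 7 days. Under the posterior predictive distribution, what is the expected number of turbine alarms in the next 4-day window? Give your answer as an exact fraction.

73/9

Total count: 3 + 19 + 2 + 6 + 14 + 9 + 17 = 70.
Total exposure: 2 + 7 + 2 + 2 + 7 + 2 + 7 = 29 days.
The Gamma prior is conjugate for the Poisson rate, so λ | data ~ Gamma(3+70, 7+29) = Gamma(73, 36).
Predictive mean over a 4-day window = T·E[λ|data] = 4·73/36 = 73/9.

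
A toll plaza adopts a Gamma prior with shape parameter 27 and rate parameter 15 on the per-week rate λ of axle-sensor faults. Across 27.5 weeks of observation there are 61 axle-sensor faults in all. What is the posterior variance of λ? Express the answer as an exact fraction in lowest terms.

352/7225

Total count 61 over total exposure 27.5 weeks.
Conjugate update: add total count to the shape and total exposure to the rate, giving Gamma(88, 85/2).
Posterior variance = α'/β'² = 88/(7225/4) = 352/7225.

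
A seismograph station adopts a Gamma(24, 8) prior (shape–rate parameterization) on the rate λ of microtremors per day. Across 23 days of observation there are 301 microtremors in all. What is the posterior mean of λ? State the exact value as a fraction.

Total count 301 over total exposure 23 days.
The Gamma prior is conjugate for the Poisson rate, so λ | data ~ Gamma(24+301, 8+23) = Gamma(325, 31).
Posterior mean = α'/β' = 325/31.

325/31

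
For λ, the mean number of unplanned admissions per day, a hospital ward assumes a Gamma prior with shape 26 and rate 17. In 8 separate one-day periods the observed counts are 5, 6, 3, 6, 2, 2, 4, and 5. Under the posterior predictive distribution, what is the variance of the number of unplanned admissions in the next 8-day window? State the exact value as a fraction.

Total count: 5 + 6 + 3 + 6 + 2 + 2 + 4 + 5 = 33.
Total exposure: 8 days.
The Gamma prior is conjugate for the Poisson rate, so λ | data ~ Gamma(26+33, 17+8) = Gamma(59, 25).
The posterior predictive for a window of length T is Negative Binomial with variance T·α'·(β'+T)/β'² = 8·59·33/625 = 15576/625.

15576/625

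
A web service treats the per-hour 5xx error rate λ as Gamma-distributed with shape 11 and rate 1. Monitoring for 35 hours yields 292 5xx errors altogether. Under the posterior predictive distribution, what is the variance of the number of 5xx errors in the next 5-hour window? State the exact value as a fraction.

Total count 292 over total exposure 35 hours.
The Gamma prior is conjugate for the Poisson rate, so λ | data ~ Gamma(11+292, 1+35) = Gamma(303, 36).
The posterior predictive for a window of length T is Negative Binomial with variance T·α'·(β'+T)/β'² = 5·303·41/1296 = 20705/432.

20705/432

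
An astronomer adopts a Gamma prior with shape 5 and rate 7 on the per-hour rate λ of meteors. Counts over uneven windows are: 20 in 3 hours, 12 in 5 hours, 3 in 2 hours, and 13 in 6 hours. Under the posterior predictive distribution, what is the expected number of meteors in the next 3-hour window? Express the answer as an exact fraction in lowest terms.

159/23

Total count: 20 + 12 + 3 + 13 = 48.
Total exposure: 3 + 5 + 2 + 6 = 16 hours.
Gamma(α, β) with Poisson data over total exposure Σt gives posterior Gamma(α+Σx, β+Σt) = Gamma(53, 23).
Predictive mean over a 3-hour window = T·E[λ|data] = 3·53/23 = 159/23.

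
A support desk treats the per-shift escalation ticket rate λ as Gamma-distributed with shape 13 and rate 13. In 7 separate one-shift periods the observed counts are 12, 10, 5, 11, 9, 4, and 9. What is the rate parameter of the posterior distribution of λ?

Total count: 12 + 10 + 5 + 11 + 9 + 4 + 9 = 60.
Total exposure: 7 shifts.
By Gamma–Poisson conjugacy, the posterior is Gamma(α + Σx, β + Σt) = Gamma(13 + 60, 13 + 7) = Gamma(73, 20).

20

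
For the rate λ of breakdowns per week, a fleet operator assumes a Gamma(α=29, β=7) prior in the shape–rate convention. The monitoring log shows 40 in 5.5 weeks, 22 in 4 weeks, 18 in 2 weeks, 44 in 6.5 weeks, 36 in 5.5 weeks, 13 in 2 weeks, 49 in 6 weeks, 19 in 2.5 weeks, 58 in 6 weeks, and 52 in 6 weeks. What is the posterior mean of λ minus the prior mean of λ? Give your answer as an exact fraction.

1123/371

Total count: 40 + 22 + 18 + 44 + 36 + 13 + 49 + 19 + 58 + 52 = 351.
Total exposure: 5.5 + 4 + 2 + 6.5 + 5.5 + 2 + 6 + 2.5 + 6 + 6 = 46 weeks.
Conjugate update: add total count to the shape and total exposure to the rate, giving Gamma(380, 53).
Posterior mean = 380/53 = 380/53; prior mean = 29/7 = 29/7. Difference = 380/53 − 29/7 = 1123/371.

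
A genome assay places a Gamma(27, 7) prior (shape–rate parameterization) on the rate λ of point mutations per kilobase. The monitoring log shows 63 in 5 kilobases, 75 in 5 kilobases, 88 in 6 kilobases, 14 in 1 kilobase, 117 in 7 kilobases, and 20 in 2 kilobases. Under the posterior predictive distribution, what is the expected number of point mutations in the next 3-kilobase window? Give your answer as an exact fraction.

Total count: 63 + 75 + 88 + 14 + 117 + 20 = 377.
Total exposure: 5 + 5 + 6 + 1 + 7 + 2 = 26 kilobases.
Conjugate update: add total count to the shape and total exposure to the rate, giving Gamma(404, 33).
Predictive mean over a 3-kilobase window = T·E[λ|data] = 3·404/33 = 404/11.

404/11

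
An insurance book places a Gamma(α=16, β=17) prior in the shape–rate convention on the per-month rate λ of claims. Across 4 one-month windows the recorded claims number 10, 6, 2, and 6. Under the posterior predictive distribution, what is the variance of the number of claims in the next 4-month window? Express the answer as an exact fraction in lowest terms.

4000/441

Total count: 10 + 6 + 2 + 6 = 24.
Total exposure: 4 months.
Conjugate update: add total count to the shape and total exposure to the rate, giving Gamma(40, 21).
The posterior predictive for a window of length T is Negative Binomial with variance T·α'·(β'+T)/β'² = 4·40·25/441 = 4000/441.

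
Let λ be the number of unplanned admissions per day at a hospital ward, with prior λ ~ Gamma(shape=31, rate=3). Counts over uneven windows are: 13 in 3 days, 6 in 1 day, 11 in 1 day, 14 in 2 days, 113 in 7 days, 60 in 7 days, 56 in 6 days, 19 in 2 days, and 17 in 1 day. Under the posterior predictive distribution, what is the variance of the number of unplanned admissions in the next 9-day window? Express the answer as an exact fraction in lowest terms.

14280/121

Total count: 13 + 6 + 11 + 14 + 113 + 60 + 56 + 19 + 17 = 309.
Total exposure: 3 + 1 + 1 + 2 + 7 + 7 + 6 + 2 + 1 = 30 days.
Posterior: α' = 31 + 309 = 340, β' = 3 + 30 = 33.
The posterior predictive for a window of length T is Negative Binomial with variance T·α'·(β'+T)/β'² = 9·340·42/1089 = 14280/121.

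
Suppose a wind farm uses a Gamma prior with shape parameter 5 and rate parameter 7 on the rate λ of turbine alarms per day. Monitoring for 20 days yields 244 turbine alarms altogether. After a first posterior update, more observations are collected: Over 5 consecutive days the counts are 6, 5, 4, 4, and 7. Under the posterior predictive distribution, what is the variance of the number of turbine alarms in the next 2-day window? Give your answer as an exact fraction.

Total count 244 over total exposure 20 days.
After the first batch: Gamma(5 + 244, 7 + 20) = Gamma(249, 27).
Total count: 6 + 5 + 4 + 4 + 7 = 26.
Total exposure: 5 days.
After the second batch: Gamma(249 + 26, 27 + 5) = Gamma(275, 32).
The posterior predictive for a window of length T is Negative Binomial with variance T·α'·(β'+T)/β'² = 2·275·34/1024 = 4675/256.

4675/256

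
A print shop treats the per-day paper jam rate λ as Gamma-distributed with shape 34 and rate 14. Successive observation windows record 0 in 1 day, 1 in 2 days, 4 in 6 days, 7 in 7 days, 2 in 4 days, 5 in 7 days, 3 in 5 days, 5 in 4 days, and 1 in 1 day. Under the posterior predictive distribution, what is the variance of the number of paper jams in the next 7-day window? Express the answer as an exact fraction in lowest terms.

Total count: 0 + 1 + 4 + 7 + 2 + 5 + 3 + 5 + 1 = 28.
Total exposure: 1 + 2 + 6 + 7 + 4 + 7 + 5 + 4 + 1 = 37 days.
Gamma(α, β) with Poisson data over total exposure Σt gives posterior Gamma(α+Σx, β+Σt) = Gamma(62, 51).
The posterior predictive for a window of length T is Negative Binomial with variance T·α'·(β'+T)/β'² = 7·62·58/2601 = 25172/2601.

25172/2601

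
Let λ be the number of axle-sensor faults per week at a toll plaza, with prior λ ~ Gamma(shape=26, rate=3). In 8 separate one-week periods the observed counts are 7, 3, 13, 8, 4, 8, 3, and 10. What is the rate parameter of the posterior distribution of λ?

Total count: 7 + 3 + 13 + 8 + 4 + 8 + 3 + 10 = 56.
Total exposure: 8 weeks.
Conjugate update: add total count to the shape and total exposure to the rate, giving Gamma(82, 11).

11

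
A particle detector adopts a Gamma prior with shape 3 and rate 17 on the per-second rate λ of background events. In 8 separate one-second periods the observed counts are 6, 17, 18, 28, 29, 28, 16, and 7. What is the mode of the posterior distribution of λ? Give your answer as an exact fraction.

Total count: 6 + 17 + 18 + 28 + 29 + 28 + 16 + 7 = 149.
Total exposure: 8 seconds.
The Gamma prior is conjugate for the Poisson rate, so λ | data ~ Gamma(3+149, 17+8) = Gamma(152, 25).
Posterior mode = (α'−1)/β' = 151/25.

151/25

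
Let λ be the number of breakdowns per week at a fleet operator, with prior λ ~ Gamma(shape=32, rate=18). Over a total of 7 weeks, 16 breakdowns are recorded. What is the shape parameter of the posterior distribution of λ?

48

Total count 16 over total exposure 7 weeks.
By Gamma–Poisson conjugacy, the posterior is Gamma(α + Σx, β + Σt) = Gamma(32 + 16, 18 + 7) = Gamma(48, 25).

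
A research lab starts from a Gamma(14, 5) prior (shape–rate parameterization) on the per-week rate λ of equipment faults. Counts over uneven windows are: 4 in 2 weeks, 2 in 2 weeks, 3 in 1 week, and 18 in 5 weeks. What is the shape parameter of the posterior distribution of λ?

Total count: 4 + 2 + 3 + 18 = 27.
Total exposure: 2 + 2 + 1 + 5 = 10 weeks.
The Gamma prior is conjugate for the Poisson rate, so λ | data ~ Gamma(14+27, 5+10) = Gamma(41, 15).

41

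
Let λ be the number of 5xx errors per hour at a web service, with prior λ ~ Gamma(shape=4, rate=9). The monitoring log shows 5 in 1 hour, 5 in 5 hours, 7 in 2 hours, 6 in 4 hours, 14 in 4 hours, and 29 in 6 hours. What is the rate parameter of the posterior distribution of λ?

Total count: 5 + 5 + 7 + 6 + 14 + 29 = 66.
Total exposure: 1 + 5 + 2 + 4 + 4 + 6 = 22 hours.
By Gamma–Poisson conjugacy, the posterior is Gamma(α + Σx, β + Σt) = Gamma(4 + 66, 9 + 22) = Gamma(70, 31).

31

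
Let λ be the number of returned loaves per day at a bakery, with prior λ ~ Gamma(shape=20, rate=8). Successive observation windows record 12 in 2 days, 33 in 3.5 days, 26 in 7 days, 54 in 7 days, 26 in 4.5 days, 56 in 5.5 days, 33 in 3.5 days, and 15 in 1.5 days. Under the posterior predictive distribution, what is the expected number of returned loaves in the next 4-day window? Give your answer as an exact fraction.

Total count: 12 + 33 + 26 + 54 + 26 + 56 + 33 + 15 = 255.
Total exposure: 2 + 3.5 + 7 + 7 + 4.5 + 5.5 + 3.5 + 1.5 = 34.5 days.
The Gamma prior is conjugate for the Poisson rate, so λ | data ~ Gamma(20+255, 8+34.5) = Gamma(275, 85/2).
Predictive mean over a 4-day window = T·E[λ|data] = 4·275/(85/2) = 440/17.

440/17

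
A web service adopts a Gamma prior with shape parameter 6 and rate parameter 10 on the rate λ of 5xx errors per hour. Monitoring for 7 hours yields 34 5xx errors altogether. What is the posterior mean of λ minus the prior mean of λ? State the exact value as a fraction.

149/85

Total count 34 over total exposure 7 hours.
The Gamma prior is conjugate for the Poisson rate, so λ | data ~ Gamma(6+34, 10+7) = Gamma(40, 17).
Posterior mean = 40/17 = 40/17; prior mean = 6/10 = 3/5. Difference = 40/17 − 3/5 = 149/85.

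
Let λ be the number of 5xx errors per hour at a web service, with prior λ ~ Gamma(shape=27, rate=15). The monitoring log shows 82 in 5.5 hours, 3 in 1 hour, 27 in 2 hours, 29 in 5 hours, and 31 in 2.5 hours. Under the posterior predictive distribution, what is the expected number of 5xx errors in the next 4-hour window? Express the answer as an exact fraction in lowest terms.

Total count: 82 + 3 + 27 + 29 + 31 = 172.
Total exposure: 5.5 + 1 + 2 + 5 + 2.5 = 16 hours.
Gamma(α, β) with Poisson data over total exposure Σt gives posterior Gamma(α+Σx, β+Σt) = Gamma(199, 31).
Predictive mean over a 4-hour window = T·E[λ|data] = 4·199/31 = 796/31.

796/31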